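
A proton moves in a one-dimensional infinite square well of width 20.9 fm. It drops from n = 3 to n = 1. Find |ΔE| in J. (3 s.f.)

|ΔE| = 6.01×10^-13 J

E_1 = h²/(8m_pL²) = 7.510×10^-14 J.
|ΔE| = |3² − 1²|·E_1 = 8·7.510×10^-14 J = 6.01×10^-13 J.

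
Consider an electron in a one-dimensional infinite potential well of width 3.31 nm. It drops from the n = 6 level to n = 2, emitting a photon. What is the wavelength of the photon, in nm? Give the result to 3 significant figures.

E_1 = h²/(8m_eL²) = 5.499×10^-21 J, so ΔE = (6² − 2²)E_1 = 1.760×10^-19 J.
λ = hc/ΔE = (6.626×10^-34·2.998×10^8)/1.760×10^-19 = 1.13×10^-6 m = 1.13×10^3 nm.

λ = 1.13×10^3 nm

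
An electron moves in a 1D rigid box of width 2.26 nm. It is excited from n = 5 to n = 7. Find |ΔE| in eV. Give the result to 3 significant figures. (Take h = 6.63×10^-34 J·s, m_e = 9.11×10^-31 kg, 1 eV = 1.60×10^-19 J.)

E_1 = h²/(8m_eL²) = 1.181×10^-20 J.
|ΔE| = |5² − 7²|·E_1 = 24·1.181×10^-20 J = 2.834×10^-19 J = 1.77 eV.

|ΔE| = 1.77 eV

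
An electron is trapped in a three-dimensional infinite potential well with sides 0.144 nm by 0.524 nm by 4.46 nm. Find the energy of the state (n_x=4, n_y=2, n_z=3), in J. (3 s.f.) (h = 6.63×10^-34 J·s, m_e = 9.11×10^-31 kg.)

For a 3D rectangular well E = (h²/8m_e)·Σ n_i²/L_i² = (6.63×10^-34)²/(8·9.11×10^-31) · [4²/(0.144 nm)² + 2²/(0.524 nm)² + 3²/(4.46 nm)²].
Evaluating gives E = 4.74×10^-17 J.

E = 4.74×10^-17 J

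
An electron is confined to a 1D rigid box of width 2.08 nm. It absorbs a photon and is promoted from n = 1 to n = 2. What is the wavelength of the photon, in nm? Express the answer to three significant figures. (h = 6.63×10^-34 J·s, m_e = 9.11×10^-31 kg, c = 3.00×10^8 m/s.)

λ = 4.76×10^3 nm

E_1 = h²/(8m_eL²) = 1.394×10^-20 J, so ΔE = (2² − 1²)E_1 = 4.182×10^-20 J.
λ = hc/ΔE = (6.63×10^-34·3.00×10^8)/4.182×10^-20 = 4.76×10^-6 m = 4.76×10^3 nm.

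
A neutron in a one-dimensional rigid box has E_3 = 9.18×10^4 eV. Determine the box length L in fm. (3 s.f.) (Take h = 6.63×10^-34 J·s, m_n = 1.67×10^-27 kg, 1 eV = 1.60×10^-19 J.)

From E_n = n²h²/(8m_nL²), L = n·h/√(8m_nE_n).
E_3 = 9.18×10^4 eV = 1.469×10^-14 J, so L = 3·6.63×10^-34/√(8·1.67×10^-27·1.469×10^-14) = 1.42×10^-13 m = 142 fm.

L = 142 fm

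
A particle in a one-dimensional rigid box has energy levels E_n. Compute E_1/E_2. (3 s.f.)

0.250

E_n ∝ n², so E_1/E_2 = 1²/2² = 1/4 = 0.250.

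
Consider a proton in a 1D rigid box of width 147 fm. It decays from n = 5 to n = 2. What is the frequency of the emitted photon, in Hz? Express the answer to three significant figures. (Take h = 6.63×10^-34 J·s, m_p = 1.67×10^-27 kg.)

E_1 = h²/(8m_pL²) = 1.523×10^-15 J and ΔE = (5² − 2²)E_1 = 3.198×10^-14 J.
f = ΔE/h = 3.198×10^-14/6.63×10^-34 = 4.82×10^19 Hz.

f = 4.82×10^19 Hz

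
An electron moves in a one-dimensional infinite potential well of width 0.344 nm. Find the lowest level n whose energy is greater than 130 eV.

E_1 = h²/(8m_eL²) = 5.091×10^-19 J = 3.178 eV.
Need n² > 130/3.178 = 40.91, i.e. n > 6.396.
The smallest integer satisfying this is n = 7.

n = 7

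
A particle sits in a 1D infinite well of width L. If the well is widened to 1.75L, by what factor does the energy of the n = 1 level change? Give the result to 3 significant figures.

0.327

E_n ∝ 1/L², so the energy scales by 1/1.75² = 0.327.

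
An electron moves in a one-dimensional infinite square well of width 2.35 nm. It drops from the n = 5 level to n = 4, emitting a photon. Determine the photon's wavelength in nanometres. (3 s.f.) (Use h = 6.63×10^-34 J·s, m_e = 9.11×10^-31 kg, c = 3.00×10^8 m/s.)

E_1 = h²/(8m_eL²) = 1.092×10^-20 J, so ΔE = (5² − 4²)E_1 = 9.828×10^-20 J.
λ = hc/ΔE = (6.63×10^-34·3.00×10^8)/9.828×10^-20 = 2.02×10^-6 m = 2.02×10^3 nm.

λ = 2.02×10^3 nm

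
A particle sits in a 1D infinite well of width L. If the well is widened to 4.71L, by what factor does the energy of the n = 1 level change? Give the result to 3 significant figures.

0.0451

E_n ∝ 1/L², so the energy scales by 1/4.71² = 0.0451.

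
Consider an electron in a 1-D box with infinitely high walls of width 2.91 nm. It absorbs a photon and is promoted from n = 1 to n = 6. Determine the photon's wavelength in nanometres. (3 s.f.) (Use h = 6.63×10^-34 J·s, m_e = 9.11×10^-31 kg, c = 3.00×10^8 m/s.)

λ = 798 nm

E_1 = h²/(8m_eL²) = 7.123×10^-21 J, so ΔE = (6² − 1²)E_1 = 2.493×10^-19 J.
λ = hc/ΔE = (6.63×10^-34·3.00×10^8)/2.493×10^-19 = 7.98×10^-7 m = 798 nm.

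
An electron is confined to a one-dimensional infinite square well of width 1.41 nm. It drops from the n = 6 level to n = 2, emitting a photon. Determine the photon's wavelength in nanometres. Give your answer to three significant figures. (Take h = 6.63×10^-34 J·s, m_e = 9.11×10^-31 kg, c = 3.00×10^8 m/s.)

λ = 205 nm

E_1 = h²/(8m_eL²) = 3.034×10^-20 J, so ΔE = (6² − 2²)E_1 = 9.709×10^-19 J.
λ = hc/ΔE = (6.63×10^-34·3.00×10^8)/9.709×10^-19 = 2.05×10^-7 m = 205 nm.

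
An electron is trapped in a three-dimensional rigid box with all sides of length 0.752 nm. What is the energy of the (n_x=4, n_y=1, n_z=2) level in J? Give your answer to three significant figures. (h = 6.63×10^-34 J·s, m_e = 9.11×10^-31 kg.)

E = 2.24×10^-18 J

For a 3D rectangular well E = (h²/8m_e)·Σ n_i²/L_i² = (6.63×10^-34)²/(8·9.11×10^-31) · [4²/(0.752 nm)² + 1²/(0.752 nm)² + 2²/(0.752 nm)²].
Evaluating gives E = 2.24×10^-18 J.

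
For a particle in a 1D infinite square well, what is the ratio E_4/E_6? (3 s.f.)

0.444

E_n ∝ n², so E_4/E_6 = 4²/6² = 16/36 = 0.444.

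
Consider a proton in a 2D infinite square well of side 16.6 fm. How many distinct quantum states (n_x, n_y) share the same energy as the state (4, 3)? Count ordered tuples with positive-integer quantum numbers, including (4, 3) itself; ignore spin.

degeneracy = 2

The level has n_x² + n_y² = 25. The ordered positive-integer solutions are (3, 4), (4, 3).
That gives 2 states.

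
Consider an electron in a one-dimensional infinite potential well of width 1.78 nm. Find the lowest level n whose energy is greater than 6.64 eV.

E_1 = h²/(8m_eL²) = 1.902×10^-20 J = 0.1187 eV.
Need n² > 6.64/0.1187 = 55.94, i.e. n > 7.479.
The smallest integer satisfying this is n = 8.

n = 8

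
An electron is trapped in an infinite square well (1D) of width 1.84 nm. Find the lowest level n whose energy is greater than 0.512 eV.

E_1 = h²/(8m_eL²) = 1.780×10^-20 J = 0.1111 eV.
Need n² > 0.512/0.1111 = 4.608, i.e. n > 2.147.
The smallest integer satisfying this is n = 3.

n = 3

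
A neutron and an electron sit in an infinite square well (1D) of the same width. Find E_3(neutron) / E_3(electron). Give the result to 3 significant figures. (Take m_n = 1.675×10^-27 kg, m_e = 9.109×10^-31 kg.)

E_n ∝ 1/m at fixed n and L, so the ratio is m_e/m_n = 9.109×10^-31/1.675×10^-27 = 5.44×10^-4.

5.44×10^-4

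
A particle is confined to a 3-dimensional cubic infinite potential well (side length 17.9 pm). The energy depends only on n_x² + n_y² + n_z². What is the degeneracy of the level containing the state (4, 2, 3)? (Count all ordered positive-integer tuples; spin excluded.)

The level has n_x² + n_y² + n_z² = 29. The ordered positive-integer solutions are (2, 3, 4), (2, 4, 3), (3, 2, 4), (3, 4, 2), (4, 2, 3), (4, 3, 2).
That gives 6 states.

degeneracy = 6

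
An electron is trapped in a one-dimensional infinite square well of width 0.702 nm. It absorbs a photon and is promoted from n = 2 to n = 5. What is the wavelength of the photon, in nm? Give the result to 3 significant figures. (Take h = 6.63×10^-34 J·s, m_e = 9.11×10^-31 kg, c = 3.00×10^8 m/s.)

E_1 = h²/(8m_eL²) = 1.224×10^-19 J, so ΔE = (5² − 2²)E_1 = 2.570×10^-18 J.
λ = hc/ΔE = (6.63×10^-34·3.00×10^8)/2.570×10^-18 = 7.74×10^-8 m = 77.4 nm.

λ = 77.4 nm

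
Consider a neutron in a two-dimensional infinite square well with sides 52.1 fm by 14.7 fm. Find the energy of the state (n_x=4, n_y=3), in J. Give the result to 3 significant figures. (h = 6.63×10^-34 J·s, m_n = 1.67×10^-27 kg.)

E = 1.56×10^-12 J

For a 2D rectangular well E = (h²/8m_n)·Σ n_i²/L_i² = (6.63×10^-34)²/(8·1.67×10^-27) · [4²/(52.1 fm)² + 3²/(14.7 fm)²].
Evaluating gives E = 1.56×10^-12 J.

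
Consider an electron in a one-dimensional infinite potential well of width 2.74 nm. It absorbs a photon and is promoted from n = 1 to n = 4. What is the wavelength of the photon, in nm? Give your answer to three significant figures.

λ = 1.65×10^3 nm

E_1 = h²/(8m_eL²) = 8.025×10^-21 J, so ΔE = (4² − 1²)E_1 = 1.204×10^-19 J.
λ = hc/ΔE = (6.626×10^-34·2.998×10^8)/1.204×10^-19 = 1.65×10^-6 m = 1.65×10^3 nm.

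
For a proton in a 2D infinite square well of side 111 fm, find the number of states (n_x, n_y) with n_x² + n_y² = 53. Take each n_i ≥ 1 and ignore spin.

The level has n_x² + n_y² = 53. The ordered positive-integer solutions are (2, 7), (7, 2).
That gives 2 states.

degeneracy = 2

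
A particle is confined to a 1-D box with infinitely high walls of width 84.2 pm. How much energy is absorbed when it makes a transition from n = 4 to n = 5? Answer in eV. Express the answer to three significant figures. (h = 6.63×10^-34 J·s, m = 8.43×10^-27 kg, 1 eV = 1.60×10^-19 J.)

E_1 = h²/(8mL²) = 9.194×10^-22 J.
|ΔE| = |4² − 5²|·E_1 = 9·9.194×10^-22 J = 8.275×10^-21 J = 0.0517 eV.

|ΔE| = 0.0517 eV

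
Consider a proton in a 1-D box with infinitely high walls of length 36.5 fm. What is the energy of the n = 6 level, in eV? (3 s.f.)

For an infinite well E_n = n²h²/(8m_pL²), so E_1 = h²/(8m_pL²) = (6.626×10^-34)²/(8·1.673×10^-27·(3.65×10^-14 m)²) = 2.462×10^-14 J.
Then E_6 = 6²·E_1 = 36·2.462×10^-14 J = 8.863×10^-13 J.
Converting, E_6 = 8.863×10^-13 J / (1.602×10^-19 J/eV) = 5.53×10^6 eV.

E_6 = 5.53×10^6 eV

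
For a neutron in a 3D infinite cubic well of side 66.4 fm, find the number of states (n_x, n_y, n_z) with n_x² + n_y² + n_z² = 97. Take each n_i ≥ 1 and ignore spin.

The level has n_x² + n_y² + n_z² = 97. The ordered positive-integer solutions are (5, 6, 6), (6, 5, 6), (6, 6, 5).
That gives 3 states.

degeneracy = 3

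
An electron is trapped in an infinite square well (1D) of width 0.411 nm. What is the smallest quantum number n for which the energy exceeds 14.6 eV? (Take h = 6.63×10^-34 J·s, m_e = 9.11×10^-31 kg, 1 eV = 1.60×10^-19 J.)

E_1 = h²/(8m_eL²) = 3.571×10^-19 J = 2.232 eV.
Need n² > 14.6/2.232 = 6.541, i.e. n > 2.558.
The smallest integer satisfying this is n = 3.

n = 3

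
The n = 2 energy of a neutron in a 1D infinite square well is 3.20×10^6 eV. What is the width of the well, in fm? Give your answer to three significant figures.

L = 16.0 fm

From E_n = n²h²/(8m_nL²), L = n·h/√(8m_nE_n).
E_2 = 3.20×10^6 eV = 5.126×10^-13 J, so L = 2·6.626×10^-34/√(8·1.675×10^-27·5.126×10^-13) = 1.60×10^-14 m = 16.0 fm.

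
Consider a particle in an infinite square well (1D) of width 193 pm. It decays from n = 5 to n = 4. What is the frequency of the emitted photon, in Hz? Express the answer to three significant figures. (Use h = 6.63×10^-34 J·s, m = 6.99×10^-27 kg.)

E_1 = h²/(8mL²) = 2.110×10^-22 J and ΔE = (5² − 4²)E_1 = 1.899×10^-21 J.
f = ΔE/h = 1.899×10^-21/6.63×10^-34 = 2.86×10^12 Hz.

f = 2.86×10^12 Hz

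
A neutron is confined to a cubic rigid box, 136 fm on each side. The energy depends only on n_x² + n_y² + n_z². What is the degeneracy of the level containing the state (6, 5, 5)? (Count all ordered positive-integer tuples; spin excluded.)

The level has n_x² + n_y² + n_z² = 86. The ordered positive-integer solutions are (1, 2, 9), (1, 6, 7), (1, 7, 6), (1, 9, 2), (2, 1, 9), (2, 9, 1), (5, 5, 6), (5, 6, 5), (6, 1, 7), (6, 5, 5), (6, 7, 1), (7, 1, 6), (7, 6, 1), (9, 1, 2), (9, 2, 1).
That gives 15 states.

degeneracy = 15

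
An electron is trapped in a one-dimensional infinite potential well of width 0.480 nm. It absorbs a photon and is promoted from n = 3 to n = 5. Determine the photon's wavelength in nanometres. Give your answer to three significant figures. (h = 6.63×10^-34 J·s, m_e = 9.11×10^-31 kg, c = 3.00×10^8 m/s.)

λ = 47.5 nm

E_1 = h²/(8m_eL²) = 2.618×10^-19 J, so ΔE = (5² − 3²)E_1 = 4.189×10^-18 J.
λ = hc/ΔE = (6.63×10^-34·3.00×10^8)/4.189×10^-18 = 4.75×10^-8 m = 47.5 nm.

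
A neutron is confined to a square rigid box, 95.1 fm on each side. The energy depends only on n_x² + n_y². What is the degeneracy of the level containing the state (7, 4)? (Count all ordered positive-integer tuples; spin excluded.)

The level has n_x² + n_y² = 65. The ordered positive-integer solutions are (1, 8), (4, 7), (7, 4), (8, 1).
That gives 4 states.

degeneracy = 4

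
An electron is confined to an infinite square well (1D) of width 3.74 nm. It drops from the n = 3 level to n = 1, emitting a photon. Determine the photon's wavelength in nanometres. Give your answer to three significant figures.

λ = 5.76×10^3 nm

E_1 = h²/(8m_eL²) = 4.307×10^-21 J, so ΔE = (3² − 1²)E_1 = 3.446×10^-20 J.
λ = hc/ΔE = (6.626×10^-34·2.998×10^8)/3.446×10^-20 = 5.76×10^-6 m = 5.76×10^3 nm.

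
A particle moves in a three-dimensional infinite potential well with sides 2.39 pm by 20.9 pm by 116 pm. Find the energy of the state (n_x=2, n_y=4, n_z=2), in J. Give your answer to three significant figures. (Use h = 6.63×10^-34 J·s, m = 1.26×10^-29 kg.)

E = 3.21×10^-15 J

For a 3D rectangular well E = (h²/8m)·Σ n_i²/L_i² = (6.63×10^-34)²/(8·1.26×10^-29) · [2²/(2.39 pm)² + 4²/(20.9 pm)² + 2²/(116 pm)²].
Evaluating gives E = 3.21×10^-15 J.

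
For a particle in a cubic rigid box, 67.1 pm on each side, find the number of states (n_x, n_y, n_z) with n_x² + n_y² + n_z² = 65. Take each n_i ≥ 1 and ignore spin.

The level has n_x² + n_y² + n_z² = 65. The ordered positive-integer solutions are (2, 5, 6), (2, 6, 5), (5, 2, 6), (5, 6, 2), (6, 2, 5), (6, 5, 2).
That gives 6 states.

degeneracy = 6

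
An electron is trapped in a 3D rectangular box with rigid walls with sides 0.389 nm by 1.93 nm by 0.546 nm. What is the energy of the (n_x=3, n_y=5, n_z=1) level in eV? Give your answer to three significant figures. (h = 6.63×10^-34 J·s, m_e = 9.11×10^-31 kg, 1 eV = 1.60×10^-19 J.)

E = 26.2 eV

For a 3D rectangular well E = (h²/8m_e)·Σ n_i²/L_i² = (6.63×10^-34)²/(8·9.11×10^-31) · [3²/(0.389 nm)² + 5²/(1.93 nm)² + 1²/(0.546 nm)²].
Evaluating gives E = 4.194×10^-18 J = 26.2 eV.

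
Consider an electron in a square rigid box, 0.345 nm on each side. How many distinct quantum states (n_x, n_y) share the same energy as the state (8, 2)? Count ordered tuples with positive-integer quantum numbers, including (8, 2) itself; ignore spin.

degeneracy = 2

The level has n_x² + n_y² = 68. The ordered positive-integer solutions are (2, 8), (8, 2).
That gives 2 states.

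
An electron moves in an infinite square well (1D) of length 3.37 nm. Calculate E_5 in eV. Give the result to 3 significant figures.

For an infinite well E_n = n²h²/(8m_eL²), so E_1 = h²/(8m_eL²) = (6.626×10^-34)²/(8·9.109×10^-31·(3.37×10^-9 m)²) = 5.305×10^-21 J.
Then E_5 = 5²·E_1 = 25·5.305×10^-21 J = 1.326×10^-19 J.
Converting, E_5 = 1.326×10^-19 J / (1.602×10^-19 J/eV) = 0.828 eV.

E_5 = 0.828 eV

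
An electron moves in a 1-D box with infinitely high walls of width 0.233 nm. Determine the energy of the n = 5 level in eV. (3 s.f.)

E_5 = 173 eV

For an infinite well E_n = n²h²/(8m_eL²), so E_1 = h²/(8m_eL²) = (6.626×10^-34)²/(8·9.109×10^-31·(2.33×10^-10 m)²) = 1.110×10^-18 J.
Then E_5 = 5²·E_1 = 25·1.110×10^-18 J = 2.775×10^-17 J.
Converting, E_5 = 2.775×10^-17 J / (1.602×10^-19 J/eV) = 173 eV.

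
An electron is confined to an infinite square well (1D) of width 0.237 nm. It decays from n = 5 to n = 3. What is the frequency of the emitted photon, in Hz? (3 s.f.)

E_1 = h²/(8m_eL²) = 1.073×10^-18 J and ΔE = (5² − 3²)E_1 = 1.717×10^-17 J.
f = ΔE/h = 1.717×10^-17/6.626×10^-34 = 2.59×10^16 Hz.

f = 2.59×10^16 Hz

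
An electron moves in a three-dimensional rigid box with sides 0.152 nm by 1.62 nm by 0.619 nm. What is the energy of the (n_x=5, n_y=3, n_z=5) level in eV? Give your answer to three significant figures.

E = 433 eV

For a 3D rectangular well E = (h²/8m_e)·Σ n_i²/L_i² = (6.626×10^-34)²/(8·9.109×10^-31) · [5²/(0.152 nm)² + 3²/(1.62 nm)² + 5²/(0.619 nm)²].
Evaluating gives E = 6.933×10^-17 J = 433 eV.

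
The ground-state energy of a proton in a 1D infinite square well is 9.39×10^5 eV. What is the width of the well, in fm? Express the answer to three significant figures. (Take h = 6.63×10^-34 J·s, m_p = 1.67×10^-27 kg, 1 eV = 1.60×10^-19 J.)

From E_n = n²h²/(8m_pL²), L = n·h/√(8m_pE_n).
E_1 = 9.39×10^5 eV = 1.502×10^-13 J, so L = 1·6.63×10^-34/√(8·1.67×10^-27·1.502×10^-13) = 1.48×10^-14 m = 14.8 fm.

L = 14.8 fm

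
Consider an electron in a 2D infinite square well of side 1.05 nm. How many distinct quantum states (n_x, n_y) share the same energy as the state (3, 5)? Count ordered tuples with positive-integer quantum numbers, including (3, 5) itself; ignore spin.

The level has n_x² + n_y² = 34. The ordered positive-integer solutions are (3, 5), (5, 3).
That gives 2 states.

degeneracy = 2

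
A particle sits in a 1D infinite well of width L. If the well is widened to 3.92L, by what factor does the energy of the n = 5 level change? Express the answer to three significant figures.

E_n ∝ 1/L², so the energy scales by 1/3.92² = 0.0651.

0.0651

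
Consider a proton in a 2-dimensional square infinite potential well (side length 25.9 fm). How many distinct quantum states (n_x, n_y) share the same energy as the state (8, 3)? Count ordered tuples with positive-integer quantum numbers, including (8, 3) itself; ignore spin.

The level has n_x² + n_y² = 73. The ordered positive-integer solutions are (3, 8), (8, 3).
That gives 2 states.

degeneracy = 2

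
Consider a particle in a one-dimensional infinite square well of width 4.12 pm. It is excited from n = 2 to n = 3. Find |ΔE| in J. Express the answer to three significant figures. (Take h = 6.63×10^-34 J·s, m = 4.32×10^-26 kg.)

|ΔE| = 3.75×10^-19 J

E_1 = h²/(8mL²) = 7.493×10^-20 J.
|ΔE| = |2² − 3²|·E_1 = 5·7.493×10^-20 J = 3.75×10^-19 J.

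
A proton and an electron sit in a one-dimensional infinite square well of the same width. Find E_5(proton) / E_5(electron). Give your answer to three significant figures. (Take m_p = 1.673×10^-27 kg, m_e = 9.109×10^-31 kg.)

5.44×10^-4

E_n ∝ 1/m at fixed n and L, so the ratio is m_e/m_p = 9.109×10^-31/1.673×10^-27 = 5.44×10^-4.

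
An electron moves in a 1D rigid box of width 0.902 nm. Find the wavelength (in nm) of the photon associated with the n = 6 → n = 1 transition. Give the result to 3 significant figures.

E_1 = h²/(8m_eL²) = 7.405×10^-20 J, so ΔE = (6² − 1²)E_1 = 2.592×10^-18 J.
λ = hc/ΔE = (6.626×10^-34·2.998×10^8)/2.592×10^-18 = 7.66×10^-8 m = 76.6 nm.

λ = 76.6 nm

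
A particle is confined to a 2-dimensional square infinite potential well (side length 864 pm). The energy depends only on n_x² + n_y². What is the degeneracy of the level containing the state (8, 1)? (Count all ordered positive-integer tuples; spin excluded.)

degeneracy = 4

The level has n_x² + n_y² = 65. The ordered positive-integer solutions are (1, 8), (4, 7), (7, 4), (8, 1).
That gives 4 states.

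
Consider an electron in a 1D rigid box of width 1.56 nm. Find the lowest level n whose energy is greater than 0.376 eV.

n = 2

E_1 = h²/(8m_eL²) = 2.476×10^-20 J = 0.1546 eV.
Need n² > 0.376/0.1546 = 2.432, i.e. n > 1.559.
The smallest integer satisfying this is n = 2.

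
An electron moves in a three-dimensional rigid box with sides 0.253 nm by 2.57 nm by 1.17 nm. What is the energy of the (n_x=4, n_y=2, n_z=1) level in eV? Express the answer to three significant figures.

E = 94.5 eV

For a 3D rectangular well E = (h²/8m_e)·Σ n_i²/L_i² = (6.626×10^-34)²/(8·9.109×10^-31) · [4²/(0.253 nm)² + 2²/(2.57 nm)² + 1²/(1.17 nm)²].
Evaluating gives E = 1.514×10^-17 J = 94.5 eV.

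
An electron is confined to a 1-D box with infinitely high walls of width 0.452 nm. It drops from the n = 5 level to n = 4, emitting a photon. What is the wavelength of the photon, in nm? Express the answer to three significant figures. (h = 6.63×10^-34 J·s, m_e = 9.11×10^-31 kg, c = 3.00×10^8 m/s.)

E_1 = h²/(8m_eL²) = 2.952×10^-19 J, so ΔE = (5² − 4²)E_1 = 2.657×10^-18 J.
λ = hc/ΔE = (6.63×10^-34·3.00×10^8)/2.657×10^-18 = 7.49×10^-8 m = 74.9 nm.

λ = 74.9 nm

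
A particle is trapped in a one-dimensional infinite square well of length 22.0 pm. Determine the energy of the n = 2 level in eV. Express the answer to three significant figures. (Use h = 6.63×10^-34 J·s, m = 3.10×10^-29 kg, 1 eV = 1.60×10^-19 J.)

E_2 = 91.6 eV

For an infinite well E_n = n²h²/(8mL²), so E_1 = h²/(8mL²) = (6.63×10^-34)²/(8·3.10×10^-29·(2.20×10^-11 m)²) = 3.662×10^-18 J.
Then E_2 = 2²·E_1 = 4·3.662×10^-18 J = 1.465×10^-17 J.
Converting, E_2 = 1.465×10^-17 J / (1.60×10^-19 J/eV) = 91.6 eV.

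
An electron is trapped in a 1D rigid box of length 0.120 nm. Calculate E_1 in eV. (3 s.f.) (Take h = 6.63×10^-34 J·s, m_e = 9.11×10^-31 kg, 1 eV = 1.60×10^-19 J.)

For an infinite well E_n = n²h²/(8m_eL²), so E_1 = h²/(8m_eL²) = (6.63×10^-34)²/(8·9.11×10^-31·(1.20×10^-10 m)²) = 4.188×10^-18 J.
Converting, E_1 = 4.188×10^-18 J / (1.60×10^-19 J/eV) = 26.2 eV.

E_1 = 26.2 eV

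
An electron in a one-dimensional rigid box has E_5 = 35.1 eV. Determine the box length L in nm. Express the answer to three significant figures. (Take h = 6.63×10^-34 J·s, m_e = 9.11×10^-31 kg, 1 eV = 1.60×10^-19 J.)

From E_n = n²h²/(8m_eL²), L = n·h/√(8m_eE_n).
E_5 = 35.1 eV = 5.616×10^-18 J, so L = 5·6.63×10^-34/√(8·9.11×10^-31·5.616×10^-18) = 5.18×10^-10 m = 0.518 nm.

L = 0.518 nm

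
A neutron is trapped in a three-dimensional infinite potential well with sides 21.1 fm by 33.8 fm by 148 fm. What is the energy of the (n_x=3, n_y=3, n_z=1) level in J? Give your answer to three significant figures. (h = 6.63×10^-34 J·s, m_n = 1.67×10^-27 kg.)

E = 9.26×10^-13 J

For a 3D rectangular well E = (h²/8m_n)·Σ n_i²/L_i² = (6.63×10^-34)²/(8·1.67×10^-27) · [3²/(21.1 fm)² + 3²/(33.8 fm)² + 1²/(148 fm)²].
Evaluating gives E = 9.26×10^-13 J.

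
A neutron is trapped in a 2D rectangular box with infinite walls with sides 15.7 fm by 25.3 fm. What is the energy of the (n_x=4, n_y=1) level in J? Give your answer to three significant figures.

E = 2.18×10^-12 J

For a 2D rectangular well E = (h²/8m_n)·Σ n_i²/L_i² = (6.626×10^-34)²/(8·1.675×10^-27) · [4²/(15.7 fm)² + 1²/(25.3 fm)²].
Evaluating gives E = 2.18×10^-12 J.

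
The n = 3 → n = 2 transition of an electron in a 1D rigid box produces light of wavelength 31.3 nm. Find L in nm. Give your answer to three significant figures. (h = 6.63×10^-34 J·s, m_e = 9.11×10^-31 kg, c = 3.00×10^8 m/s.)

The photon carries ΔE = hc/λ = 6.63×10^-34·3.00×10^8/3.13×10^-8 m = 6.355×10^-18 J.
Since ΔE = (3² − 2²)E_1, E_1 = 1.271×10^-18 J, and L = h/√(8m_eE_1) = 2.18×10^-10 m = 0.218 nm.

L = 0.218 nm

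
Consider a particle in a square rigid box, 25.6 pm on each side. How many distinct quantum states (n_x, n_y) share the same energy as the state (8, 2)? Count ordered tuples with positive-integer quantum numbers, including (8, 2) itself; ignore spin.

The level has n_x² + n_y² = 68. The ordered positive-integer solutions are (2, 8), (8, 2).
That gives 2 states.

degeneracy = 2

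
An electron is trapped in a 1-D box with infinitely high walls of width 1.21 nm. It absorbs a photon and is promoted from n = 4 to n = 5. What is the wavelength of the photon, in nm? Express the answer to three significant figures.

E_1 = h²/(8m_eL²) = 4.115×10^-20 J, so ΔE = (5² − 4²)E_1 = 3.704×10^-19 J.
λ = hc/ΔE = (6.626×10^-34·2.998×10^8)/3.704×10^-19 = 5.36×10^-7 m = 536 nm.

λ = 536 nm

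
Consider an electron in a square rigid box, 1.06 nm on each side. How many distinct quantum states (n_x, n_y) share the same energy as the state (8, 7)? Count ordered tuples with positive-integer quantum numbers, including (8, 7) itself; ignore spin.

The level has n_x² + n_y² = 113. The ordered positive-integer solutions are (7, 8), (8, 7).
That gives 2 states.

degeneracy = 2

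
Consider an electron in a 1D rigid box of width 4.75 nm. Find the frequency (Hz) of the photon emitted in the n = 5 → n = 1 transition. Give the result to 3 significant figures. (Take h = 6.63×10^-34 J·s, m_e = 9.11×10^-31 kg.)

E_1 = h²/(8m_eL²) = 2.673×10^-21 J and ΔE = (5² − 1²)E_1 = 6.415×10^-20 J.
f = ΔE/h = 6.415×10^-20/6.63×10^-34 = 9.68×10^13 Hz.

f = 9.68×10^13 Hz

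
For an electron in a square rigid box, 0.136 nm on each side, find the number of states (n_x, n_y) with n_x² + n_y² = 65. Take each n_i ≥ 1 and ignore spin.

The level has n_x² + n_y² = 65. The ordered positive-integer solutions are (1, 8), (4, 7), (7, 4), (8, 1).
That gives 4 states.

degeneracy = 4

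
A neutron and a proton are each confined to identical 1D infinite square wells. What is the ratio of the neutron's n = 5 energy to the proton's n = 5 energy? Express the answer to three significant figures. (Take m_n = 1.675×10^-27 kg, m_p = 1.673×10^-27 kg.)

E_n ∝ 1/m at fixed n and L, so the ratio is m_p/m_n = 1.673×10^-27/1.675×10^-27 = 0.999.

0.999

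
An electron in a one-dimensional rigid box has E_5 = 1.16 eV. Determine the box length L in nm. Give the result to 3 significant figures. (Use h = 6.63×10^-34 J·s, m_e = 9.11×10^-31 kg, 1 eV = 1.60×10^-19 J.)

L = 2.85 nm

From E_n = n²h²/(8m_eL²), L = n·h/√(8m_eE_n).
E_5 = 1.16 eV = 1.856×10^-19 J, so L = 5·6.63×10^-34/√(8·9.11×10^-31·1.856×10^-19) = 2.85×10^-9 m = 2.85 nm.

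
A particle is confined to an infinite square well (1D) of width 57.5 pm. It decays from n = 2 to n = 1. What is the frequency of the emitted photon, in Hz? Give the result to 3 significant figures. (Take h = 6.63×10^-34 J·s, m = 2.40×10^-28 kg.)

E_1 = h²/(8mL²) = 6.925×10^-20 J and ΔE = (2² − 1²)E_1 = 2.078×10^-19 J.
f = ΔE/h = 2.078×10^-19/6.63×10^-34 = 3.13×10^14 Hz.

f = 3.13×10^14 Hz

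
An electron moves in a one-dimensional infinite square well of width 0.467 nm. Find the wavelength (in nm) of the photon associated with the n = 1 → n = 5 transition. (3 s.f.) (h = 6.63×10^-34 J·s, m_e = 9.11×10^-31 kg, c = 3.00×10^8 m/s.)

E_1 = h²/(8m_eL²) = 2.766×10^-19 J, so ΔE = (5² − 1²)E_1 = 6.638×10^-18 J.
λ = hc/ΔE = (6.63×10^-34·3.00×10^8)/6.638×10^-18 = 3.00×10^-8 m = 30.0 nm.

λ = 30.0 nm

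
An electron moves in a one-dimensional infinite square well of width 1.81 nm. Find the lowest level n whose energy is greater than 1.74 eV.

n = 4

E_1 = h²/(8m_eL²) = 1.839×10^-20 J = 0.1148 eV.
Need n² > 1.74/0.1148 = 15.16, i.e. n > 3.894.
The smallest integer satisfying this is n = 4.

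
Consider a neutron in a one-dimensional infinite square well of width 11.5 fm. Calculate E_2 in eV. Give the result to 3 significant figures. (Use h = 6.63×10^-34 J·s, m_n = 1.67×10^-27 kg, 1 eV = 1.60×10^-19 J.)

For an infinite well E_n = n²h²/(8m_nL²), so E_1 = h²/(8m_nL²) = (6.63×10^-34)²/(8·1.67×10^-27·(1.15×10^-14 m)²) = 2.488×10^-13 J.
Then E_2 = 2²·E_1 = 4·2.488×10^-13 J = 9.952×10^-13 J.
Converting, E_2 = 9.952×10^-13 J / (1.60×10^-19 J/eV) = 6.22×10^6 eV.

E_2 = 6.22×10^6 eV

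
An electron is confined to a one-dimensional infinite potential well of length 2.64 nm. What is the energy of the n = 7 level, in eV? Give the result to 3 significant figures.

E_7 = 2.64 eV

For an infinite well E_n = n²h²/(8m_eL²), so E_1 = h²/(8m_eL²) = (6.626×10^-34)²/(8·9.109×10^-31·(2.64×10^-9 m)²) = 8.644×10^-21 J.
Then E_7 = 7²·E_1 = 49·8.644×10^-21 J = 4.236×10^-19 J.
Converting, E_7 = 4.236×10^-19 J / (1.602×10^-19 J/eV) = 2.64 eV.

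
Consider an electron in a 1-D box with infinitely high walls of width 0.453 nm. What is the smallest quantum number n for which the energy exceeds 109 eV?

n = 8

E_1 = h²/(8m_eL²) = 2.936×10^-19 J = 1.833 eV.
Need n² > 109/1.833 = 59.47, i.e. n > 7.712.
The smallest integer satisfying this is n = 8.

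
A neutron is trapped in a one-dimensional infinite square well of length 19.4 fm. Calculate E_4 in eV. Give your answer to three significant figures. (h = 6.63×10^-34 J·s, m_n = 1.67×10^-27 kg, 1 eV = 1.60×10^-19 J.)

E_4 = 8.74×10^6 eV

For an infinite well E_n = n²h²/(8m_nL²), so E_1 = h²/(8m_nL²) = (6.63×10^-34)²/(8·1.67×10^-27·(1.94×10^-14 m)²) = 8.742×10^-14 J.
Then E_4 = 4²·E_1 = 16·8.742×10^-14 J = 1.399×10^-12 J.
Converting, E_4 = 1.399×10^-12 J / (1.60×10^-19 J/eV) = 8.74×10^6 eV.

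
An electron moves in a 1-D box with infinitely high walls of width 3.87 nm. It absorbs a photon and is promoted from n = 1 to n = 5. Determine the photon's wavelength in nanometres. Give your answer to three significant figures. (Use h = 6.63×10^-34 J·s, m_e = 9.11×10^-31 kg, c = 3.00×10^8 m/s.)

λ = 2.06×10^3 nm

E_1 = h²/(8m_eL²) = 4.027×10^-21 J, so ΔE = (5² − 1²)E_1 = 9.665×10^-20 J.
λ = hc/ΔE = (6.63×10^-34·3.00×10^8)/9.665×10^-20 = 2.06×10^-6 m = 2.06×10^3 nm.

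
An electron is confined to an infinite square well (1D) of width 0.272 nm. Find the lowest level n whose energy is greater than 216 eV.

E_1 = h²/(8m_eL²) = 8.143×10^-19 J = 5.083 eV.
Need n² > 216/5.083 = 42.49, i.e. n > 6.518.
The smallest integer satisfying this is n = 7.

n = 7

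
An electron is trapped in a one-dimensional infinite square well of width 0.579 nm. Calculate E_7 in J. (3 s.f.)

E_7 = 8.81×10^-18 J

For an infinite well E_n = n²h²/(8m_eL²), so E_1 = h²/(8m_eL²) = (6.626×10^-34)²/(8·9.109×10^-31·(5.79×10^-10 m)²) = 1.797×10^-19 J.
Then E_7 = 7²·E_1 = 49·1.797×10^-19 J = 8.81×10^-18 J.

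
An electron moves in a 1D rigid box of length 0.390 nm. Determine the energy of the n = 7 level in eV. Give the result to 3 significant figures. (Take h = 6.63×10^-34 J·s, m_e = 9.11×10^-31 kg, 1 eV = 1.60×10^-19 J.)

For an infinite well E_n = n²h²/(8m_eL²), so E_1 = h²/(8m_eL²) = (6.63×10^-34)²/(8·9.11×10^-31·(3.90×10^-10 m)²) = 3.965×10^-19 J.
Then E_7 = 7²·E_1 = 49·3.965×10^-19 J = 1.943×10^-17 J.
Converting, E_7 = 1.943×10^-17 J / (1.60×10^-19 J/eV) = 121 eV.

E_7 = 121 eV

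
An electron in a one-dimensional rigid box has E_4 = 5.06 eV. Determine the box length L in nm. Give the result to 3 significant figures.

From E_n = n²h²/(8m_eL²), L = n·h/√(8m_eE_n).
E_4 = 5.06 eV = 8.106×10^-19 J, so L = 4·6.626×10^-34/√(8·9.109×10^-31·8.106×10^-19) = 1.09×10^-9 m = 1.09 nm.

L = 1.09 nm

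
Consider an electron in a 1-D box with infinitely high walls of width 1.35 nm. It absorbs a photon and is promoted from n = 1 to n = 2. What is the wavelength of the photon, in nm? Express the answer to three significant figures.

E_1 = h²/(8m_eL²) = 3.306×10^-20 J, so ΔE = (2² − 1²)E_1 = 9.918×10^-20 J.
λ = hc/ΔE = (6.626×10^-34·2.998×10^8)/9.918×10^-20 = 2.00×10^-6 m = 2.00×10^3 nm.

λ = 2.00×10^3 nm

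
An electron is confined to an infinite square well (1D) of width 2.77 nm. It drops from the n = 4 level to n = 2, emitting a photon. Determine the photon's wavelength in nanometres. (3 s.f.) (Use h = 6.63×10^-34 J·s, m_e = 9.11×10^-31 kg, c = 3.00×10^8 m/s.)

λ = 2.11×10^3 nm

E_1 = h²/(8m_eL²) = 7.861×10^-21 J, so ΔE = (4² − 2²)E_1 = 9.433×10^-20 J.
λ = hc/ΔE = (6.63×10^-34·3.00×10^8)/9.433×10^-20 = 2.11×10^-6 m = 2.11×10^3 nm.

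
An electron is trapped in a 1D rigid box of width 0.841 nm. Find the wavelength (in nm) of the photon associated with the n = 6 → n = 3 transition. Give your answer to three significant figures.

λ = 86.4 nm

E_1 = h²/(8m_eL²) = 8.518×10^-20 J, so ΔE = (6² − 3²)E_1 = 2.300×10^-18 J.
λ = hc/ΔE = (6.626×10^-34·2.998×10^8)/2.300×10^-18 = 8.64×10^-8 m = 86.4 nm.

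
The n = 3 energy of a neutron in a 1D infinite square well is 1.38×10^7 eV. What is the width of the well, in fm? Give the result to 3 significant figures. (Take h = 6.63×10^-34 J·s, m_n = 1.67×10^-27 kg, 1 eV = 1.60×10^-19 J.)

L = 11.6 fm

From E_n = n²h²/(8m_nL²), L = n·h/√(8m_nE_n).
E_3 = 1.38×10^7 eV = 2.208×10^-12 J, so L = 3·6.63×10^-34/√(8·1.67×10^-27·2.208×10^-12) = 1.16×10^-14 m = 11.6 fm.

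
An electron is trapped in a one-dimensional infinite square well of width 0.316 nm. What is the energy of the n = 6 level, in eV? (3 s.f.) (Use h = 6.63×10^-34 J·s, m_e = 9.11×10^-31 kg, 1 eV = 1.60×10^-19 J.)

For an infinite well E_n = n²h²/(8m_eL²), so E_1 = h²/(8m_eL²) = (6.63×10^-34)²/(8·9.11×10^-31·(3.16×10^-10 m)²) = 6.040×10^-19 J.
Then E_6 = 6²·E_1 = 36·6.040×10^-19 J = 2.174×10^-17 J.
Converting, E_6 = 2.174×10^-17 J / (1.60×10^-19 J/eV) = 136 eV.

E_6 = 136 eV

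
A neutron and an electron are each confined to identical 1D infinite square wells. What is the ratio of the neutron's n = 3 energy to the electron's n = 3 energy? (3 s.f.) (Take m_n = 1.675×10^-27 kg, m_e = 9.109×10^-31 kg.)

E_n ∝ 1/m at fixed n and L, so the ratio is m_e/m_n = 9.109×10^-31/1.675×10^-27 = 5.44×10^-4.

5.44×10^-4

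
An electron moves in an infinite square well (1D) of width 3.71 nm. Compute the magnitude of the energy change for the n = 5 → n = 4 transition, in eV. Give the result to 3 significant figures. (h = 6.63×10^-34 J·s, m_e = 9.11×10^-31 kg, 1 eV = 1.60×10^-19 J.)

|ΔE| = 0.246 eV

E_1 = h²/(8m_eL²) = 4.382×10^-21 J.
|ΔE| = |5² − 4²|·E_1 = 9·4.382×10^-21 J = 3.944×10^-20 J = 0.246 eV.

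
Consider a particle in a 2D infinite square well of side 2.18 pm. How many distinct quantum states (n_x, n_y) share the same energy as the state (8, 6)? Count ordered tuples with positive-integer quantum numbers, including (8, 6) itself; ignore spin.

The level has n_x² + n_y² = 100. The ordered positive-integer solutions are (6, 8), (8, 6).
That gives 2 states.

degeneracy = 2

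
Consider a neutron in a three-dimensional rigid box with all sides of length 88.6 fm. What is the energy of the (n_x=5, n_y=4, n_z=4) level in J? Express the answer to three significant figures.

E = 2.38×10^-13 J

For a 3D rectangular well E = (h²/8m_n)·Σ n_i²/L_i² = (6.626×10^-34)²/(8·1.675×10^-27) · [5²/(88.6 fm)² + 4²/(88.6 fm)² + 4²/(88.6 fm)²].
Evaluating gives E = 2.38×10^-13 J.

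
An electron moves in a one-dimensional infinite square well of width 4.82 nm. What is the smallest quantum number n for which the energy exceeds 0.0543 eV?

n = 2

E_1 = h²/(8m_eL²) = 2.593×10^-21 J = 0.01619 eV.
Need n² > 0.0543/0.01619 = 3.354, i.e. n > 1.831.
The smallest integer satisfying this is n = 2.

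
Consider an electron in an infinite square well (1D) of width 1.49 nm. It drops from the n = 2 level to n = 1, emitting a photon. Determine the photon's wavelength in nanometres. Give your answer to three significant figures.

E_1 = h²/(8m_eL²) = 2.714×10^-20 J, so ΔE = (2² − 1²)E_1 = 8.142×10^-20 J.
λ = hc/ΔE = (6.626×10^-34·2.998×10^8)/8.142×10^-20 = 2.44×10^-6 m = 2.44×10^3 nm.

λ = 2.44×10^3 nm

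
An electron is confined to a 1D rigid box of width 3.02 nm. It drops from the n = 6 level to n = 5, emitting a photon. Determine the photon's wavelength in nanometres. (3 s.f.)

λ = 2.73×10^3 nm

E_1 = h²/(8m_eL²) = 6.606×10^-21 J, so ΔE = (6² − 5²)E_1 = 7.267×10^-20 J.
λ = hc/ΔE = (6.626×10^-34·2.998×10^8)/7.267×10^-20 = 2.73×10^-6 m = 2.73×10^3 nm.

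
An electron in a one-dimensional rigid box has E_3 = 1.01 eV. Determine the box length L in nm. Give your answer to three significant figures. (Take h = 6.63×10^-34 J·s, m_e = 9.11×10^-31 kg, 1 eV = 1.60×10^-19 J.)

L = 1.83 nm

From E_n = n²h²/(8m_eL²), L = n·h/√(8m_eE_n).
E_3 = 1.01 eV = 1.616×10^-19 J, so L = 3·6.63×10^-34/√(8·9.11×10^-31·1.616×10^-19) = 1.83×10^-9 m = 1.83 nm.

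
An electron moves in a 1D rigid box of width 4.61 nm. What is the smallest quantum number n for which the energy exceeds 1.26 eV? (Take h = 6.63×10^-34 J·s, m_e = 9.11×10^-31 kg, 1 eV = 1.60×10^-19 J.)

E_1 = h²/(8m_eL²) = 2.838×10^-21 J = 0.01774 eV.
Need n² > 1.26/0.01774 = 71.03, i.e. n > 8.428.
The smallest integer satisfying this is n = 9.

n = 9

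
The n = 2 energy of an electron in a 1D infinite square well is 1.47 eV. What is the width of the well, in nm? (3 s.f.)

L = 1.01 nm

From E_n = n²h²/(8m_eL²), L = n·h/√(8m_eE_n).
E_2 = 1.47 eV = 2.355×10^-19 J, so L = 2·6.626×10^-34/√(8·9.109×10^-31·2.355×10^-19) = 1.01×10^-9 m = 1.01 nm.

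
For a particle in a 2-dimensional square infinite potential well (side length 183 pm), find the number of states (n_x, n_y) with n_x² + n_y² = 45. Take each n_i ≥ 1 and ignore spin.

The level has n_x² + n_y² = 45. The ordered positive-integer solutions are (3, 6), (6, 3).
That gives 2 states.

degeneracy = 2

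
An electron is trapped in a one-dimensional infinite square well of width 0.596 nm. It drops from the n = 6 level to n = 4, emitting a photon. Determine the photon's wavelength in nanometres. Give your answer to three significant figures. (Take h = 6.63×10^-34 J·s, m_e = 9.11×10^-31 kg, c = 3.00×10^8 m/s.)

E_1 = h²/(8m_eL²) = 1.698×10^-19 J, so ΔE = (6² − 4²)E_1 = 3.396×10^-18 J.
λ = hc/ΔE = (6.63×10^-34·3.00×10^8)/3.396×10^-18 = 5.86×10^-8 m = 58.6 nm.

λ = 58.6 nm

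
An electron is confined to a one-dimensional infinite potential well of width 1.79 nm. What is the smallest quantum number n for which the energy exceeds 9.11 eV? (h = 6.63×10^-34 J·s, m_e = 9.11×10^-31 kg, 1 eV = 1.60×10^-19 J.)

E_1 = h²/(8m_eL²) = 1.882×10^-20 J = 0.1176 eV.
Need n² > 9.11/0.1176 = 77.47, i.e. n > 8.802.
The smallest integer satisfying this is n = 9.

n = 9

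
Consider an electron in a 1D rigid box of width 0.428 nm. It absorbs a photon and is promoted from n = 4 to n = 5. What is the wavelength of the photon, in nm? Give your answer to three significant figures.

λ = 67.1 nm

E_1 = h²/(8m_eL²) = 3.289×10^-19 J, so ΔE = (5² − 4²)E_1 = 2.960×10^-18 J.
λ = hc/ΔE = (6.626×10^-34·2.998×10^8)/2.960×10^-18 = 6.71×10^-8 m = 67.1 nm.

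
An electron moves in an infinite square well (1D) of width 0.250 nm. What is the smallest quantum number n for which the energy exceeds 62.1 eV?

E_1 = h²/(8m_eL²) = 9.640×10^-19 J = 6.017 eV.
Need n² > 62.1/6.017 = 10.32, i.e. n > 3.212.
The smallest integer satisfying this is n = 4.

n = 4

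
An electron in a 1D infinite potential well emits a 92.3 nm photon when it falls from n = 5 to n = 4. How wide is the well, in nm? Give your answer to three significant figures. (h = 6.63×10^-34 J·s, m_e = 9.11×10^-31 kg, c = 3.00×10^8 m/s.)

The photon carries ΔE = hc/λ = 6.63×10^-34·3.00×10^8/9.23×10^-8 m = 2.155×10^-18 J.
Since ΔE = (5² − 4²)E_1, E_1 = 2.394×10^-19 J, and L = h/√(8m_eE_1) = 5.02×10^-10 m = 0.502 nm.

L = 0.502 nm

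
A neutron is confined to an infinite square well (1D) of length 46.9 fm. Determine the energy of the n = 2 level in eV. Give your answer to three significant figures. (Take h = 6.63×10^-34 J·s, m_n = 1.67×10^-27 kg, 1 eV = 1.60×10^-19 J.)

E_2 = 3.74×10^5 eV

For an infinite well E_n = n²h²/(8m_nL²), so E_1 = h²/(8m_nL²) = (6.63×10^-34)²/(8·1.67×10^-27·(4.69×10^-14 m)²) = 1.496×10^-14 J.
Then E_2 = 2²·E_1 = 4·1.496×10^-14 J = 5.984×10^-14 J.
Converting, E_2 = 5.984×10^-14 J / (1.60×10^-19 J/eV) = 3.74×10^5 eV.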